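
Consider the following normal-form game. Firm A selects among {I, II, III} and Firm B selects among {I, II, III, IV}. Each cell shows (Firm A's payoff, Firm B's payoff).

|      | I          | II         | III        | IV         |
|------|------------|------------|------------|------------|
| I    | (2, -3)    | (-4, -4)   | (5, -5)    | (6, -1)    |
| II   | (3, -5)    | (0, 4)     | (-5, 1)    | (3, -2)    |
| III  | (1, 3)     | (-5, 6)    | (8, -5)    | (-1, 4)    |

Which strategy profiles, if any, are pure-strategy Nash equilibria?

(I, IV) and (II, II)

Find each player's best response to every opponent strategy; NE are the intersections.
Firm A's best responses — vs I: II (payoff 3); vs II: II (payoff 0); vs III: III (payoff 8); vs IV: I (payoff 6).
Firm B's best responses — vs I: IV (payoff -1); vs II: II (payoff 4); vs III: II (payoff 6).
Mutual best responses occur at (I, IV) and (II, II); at each, neither player gains by switching.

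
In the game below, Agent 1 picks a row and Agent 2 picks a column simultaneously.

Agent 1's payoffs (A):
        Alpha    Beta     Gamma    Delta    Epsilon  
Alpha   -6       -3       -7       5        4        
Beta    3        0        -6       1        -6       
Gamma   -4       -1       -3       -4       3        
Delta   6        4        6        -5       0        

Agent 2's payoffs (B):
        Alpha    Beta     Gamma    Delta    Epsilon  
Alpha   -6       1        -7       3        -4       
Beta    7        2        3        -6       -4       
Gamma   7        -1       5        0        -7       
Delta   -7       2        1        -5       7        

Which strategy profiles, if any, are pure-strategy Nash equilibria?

(Alpha, Delta)

A profile is a Nash equilibrium when each player is best-responding to the other.
Agent 1's best responses — vs Alpha: Delta (payoff 6); vs Beta: Delta (payoff 4); vs Gamma: Delta (payoff 6); vs Delta: Alpha (payoff 5); vs Epsilon: Alpha (payoff 4).
Agent 2's best responses — vs Alpha: Delta (payoff 3); vs Beta: Alpha (payoff 7); vs Gamma: Alpha (payoff 7); vs Delta: Epsilon (payoff 7).
The only mutual best response is (Alpha, Delta); neither player gains by switching there.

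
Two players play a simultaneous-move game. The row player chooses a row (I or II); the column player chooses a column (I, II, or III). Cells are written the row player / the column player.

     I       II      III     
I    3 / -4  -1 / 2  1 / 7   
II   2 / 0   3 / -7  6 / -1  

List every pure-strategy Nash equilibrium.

No pure-strategy Nash equilibrium

Check mutual best responses: a cell is a NE iff neither player can gain by unilaterally deviating.
The row player's best responses — vs I: I (payoff 3); vs II: II (payoff 3); vs III: II (payoff 6).
The column player's best responses — vs I: III (payoff 7); vs II: I (payoff 0).
No cell has both players best-responding. For instance, the row player's best reply to III is II, but against II the column player prefers I over III.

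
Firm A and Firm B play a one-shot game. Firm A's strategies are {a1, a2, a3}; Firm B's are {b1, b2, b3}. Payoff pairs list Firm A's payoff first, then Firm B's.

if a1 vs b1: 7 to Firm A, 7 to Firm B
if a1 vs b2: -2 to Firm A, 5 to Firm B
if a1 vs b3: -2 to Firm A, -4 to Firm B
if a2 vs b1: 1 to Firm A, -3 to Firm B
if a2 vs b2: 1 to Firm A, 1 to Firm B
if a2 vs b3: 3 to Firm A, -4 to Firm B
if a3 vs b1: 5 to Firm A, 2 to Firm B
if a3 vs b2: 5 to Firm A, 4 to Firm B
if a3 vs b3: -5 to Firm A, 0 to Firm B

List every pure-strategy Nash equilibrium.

Check mutual best responses: a cell is a NE iff neither player can gain by unilaterally deviating.
Firm A's best responses — vs b1: a1 (payoff 7); vs b2: a3 (payoff 5); vs b3: a2 (payoff 3).
Firm B's best responses — vs a1: b1 (payoff 7); vs a2: b2 (payoff 1); vs a3: b2 (payoff 4).
Mutual best responses occur at (a1, b1) and (a3, b2); at each, neither player gains by switching.

(a1, b1) and (a3, b2)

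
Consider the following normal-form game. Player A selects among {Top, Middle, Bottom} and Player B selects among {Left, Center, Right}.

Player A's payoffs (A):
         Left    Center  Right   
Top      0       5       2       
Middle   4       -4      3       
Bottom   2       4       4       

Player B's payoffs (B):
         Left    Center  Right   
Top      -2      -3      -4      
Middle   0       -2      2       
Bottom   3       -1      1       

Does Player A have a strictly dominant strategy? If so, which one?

Check whether one of Player A's strategies beats all alternatives regardless of what the opponent does.
Top is not dominant: against Left, Middle gives 4 > 0.
Middle is not dominant: against Center, Top gives 5 > -4.
Bottom is not dominant: against Left, Middle gives 4 > 2.
No single strategy is best against every opponent action.

No strictly dominant strategy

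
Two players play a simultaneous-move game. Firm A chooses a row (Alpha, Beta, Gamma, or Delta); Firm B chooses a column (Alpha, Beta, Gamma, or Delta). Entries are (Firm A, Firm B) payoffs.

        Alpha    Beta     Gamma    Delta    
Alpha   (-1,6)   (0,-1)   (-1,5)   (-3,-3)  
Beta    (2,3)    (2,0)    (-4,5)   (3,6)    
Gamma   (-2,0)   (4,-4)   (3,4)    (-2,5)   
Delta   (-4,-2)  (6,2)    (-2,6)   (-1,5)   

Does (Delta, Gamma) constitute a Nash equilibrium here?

No

Holding Firm B at Gamma: Firm A gets -2 from Delta but could get 3 by switching to Gamma. Firm A has a profitable deviation.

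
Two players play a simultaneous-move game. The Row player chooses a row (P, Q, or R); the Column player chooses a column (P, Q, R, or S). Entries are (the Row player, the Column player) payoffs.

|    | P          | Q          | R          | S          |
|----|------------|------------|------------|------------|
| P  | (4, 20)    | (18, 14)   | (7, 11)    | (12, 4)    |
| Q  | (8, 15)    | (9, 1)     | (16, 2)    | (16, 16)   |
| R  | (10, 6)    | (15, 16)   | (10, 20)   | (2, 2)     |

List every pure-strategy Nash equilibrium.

(Q, S)

Check mutual best responses: a cell is a NE iff neither player can gain by unilaterally deviating.
The Row player's best responses — vs P: R (payoff 10); vs Q: P (payoff 18); vs R: Q (payoff 16); vs S: Q (payoff 16).
The Column player's best responses — vs P: P (payoff 20); vs Q: S (payoff 16); vs R: R (payoff 20).
The only mutual best response is (Q, S); neither player gains by switching there.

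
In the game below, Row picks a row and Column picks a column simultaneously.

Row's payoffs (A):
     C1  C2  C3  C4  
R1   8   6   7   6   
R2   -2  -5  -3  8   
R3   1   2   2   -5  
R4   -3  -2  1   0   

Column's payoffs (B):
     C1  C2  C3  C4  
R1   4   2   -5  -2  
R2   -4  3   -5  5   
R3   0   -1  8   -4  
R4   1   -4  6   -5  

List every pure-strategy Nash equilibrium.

Check mutual best responses: a cell is a NE iff neither player can gain by unilaterally deviating.
Row's best responses — vs C1: R1 (payoff 8); vs C2: R1 (payoff 6); vs C3: R1 (payoff 7); vs C4: R2 (payoff 8).
Column's best responses — vs R1: C1 (payoff 4); vs R2: C4 (payoff 5); vs R3: C3 (payoff 8); vs R4: C3 (payoff 6).
Mutual best responses occur at (R1, C1) and (R2, C4); at each, neither player gains by switching.

(R1, C1) and (R2, C4)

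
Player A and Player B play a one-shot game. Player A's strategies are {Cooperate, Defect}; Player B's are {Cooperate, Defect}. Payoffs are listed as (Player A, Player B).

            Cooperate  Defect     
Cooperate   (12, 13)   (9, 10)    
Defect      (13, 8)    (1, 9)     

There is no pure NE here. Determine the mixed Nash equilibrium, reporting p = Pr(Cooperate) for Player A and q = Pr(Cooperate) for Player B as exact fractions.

Each player's mixing probability is pinned down by making the *other* player indifferent.
Player B indifferent between Cooperate and Defect: p·13 + (1−p)·8 = p·10 + (1−p)·9 ⟹ 8 + 5p = 9 + 1p ⟹ p = 1/4.
Player A indifferent between Cooperate and Defect: q·12 + (1−q)·9 = q·13 + (1−q)·1 ⟹ 9 + 3q = 1 + 12q ⟹ q = 8/9.

p = 1/4, q = 8/9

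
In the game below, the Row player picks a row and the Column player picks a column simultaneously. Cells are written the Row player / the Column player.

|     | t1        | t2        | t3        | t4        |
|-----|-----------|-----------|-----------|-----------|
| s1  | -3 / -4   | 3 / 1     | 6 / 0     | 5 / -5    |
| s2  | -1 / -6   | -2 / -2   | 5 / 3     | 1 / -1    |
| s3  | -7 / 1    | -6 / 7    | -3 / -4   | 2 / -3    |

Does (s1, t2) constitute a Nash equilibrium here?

Holding the Column player at t2: the Row player gets 3 from s1, versus -2 from s2, -6 from s3. No profitable deviation for the Row player.
Holding the Row player at s1: the Column player gets 1 from t2, versus -4 from t1, 0 from t3, -5 from t4. No profitable deviation for the Column player either.

Yes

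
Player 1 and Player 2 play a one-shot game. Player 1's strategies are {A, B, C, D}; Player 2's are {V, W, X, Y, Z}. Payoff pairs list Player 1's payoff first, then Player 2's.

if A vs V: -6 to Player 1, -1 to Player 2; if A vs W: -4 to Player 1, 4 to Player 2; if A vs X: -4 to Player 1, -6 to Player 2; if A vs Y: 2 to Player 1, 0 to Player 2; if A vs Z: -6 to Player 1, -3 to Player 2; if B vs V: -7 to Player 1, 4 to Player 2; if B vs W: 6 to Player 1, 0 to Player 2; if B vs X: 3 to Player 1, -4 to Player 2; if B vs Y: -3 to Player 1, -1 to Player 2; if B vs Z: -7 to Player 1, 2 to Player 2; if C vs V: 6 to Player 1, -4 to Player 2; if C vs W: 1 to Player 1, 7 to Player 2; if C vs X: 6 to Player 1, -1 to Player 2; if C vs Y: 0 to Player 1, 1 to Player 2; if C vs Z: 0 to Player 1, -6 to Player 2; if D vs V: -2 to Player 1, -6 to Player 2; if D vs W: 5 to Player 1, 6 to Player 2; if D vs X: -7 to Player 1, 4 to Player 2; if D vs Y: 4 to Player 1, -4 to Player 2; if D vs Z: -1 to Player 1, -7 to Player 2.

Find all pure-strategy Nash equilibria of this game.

Find each player's best response to every opponent strategy; NE are the intersections.
Player 1's best responses — vs V: C (payoff 6); vs W: B (payoff 6); vs X: C (payoff 6); vs Y: D (payoff 4); vs Z: C (payoff 0).
Player 2's best responses — vs A: W (payoff 4); vs B: V (payoff 4); vs C: W (payoff 7); vs D: W (payoff 6).
No cell has both players best-responding. For instance, Player 1's best reply to W is B, but against B Player 2 prefers V over W.

There is no pure-strategy Nash equilibrium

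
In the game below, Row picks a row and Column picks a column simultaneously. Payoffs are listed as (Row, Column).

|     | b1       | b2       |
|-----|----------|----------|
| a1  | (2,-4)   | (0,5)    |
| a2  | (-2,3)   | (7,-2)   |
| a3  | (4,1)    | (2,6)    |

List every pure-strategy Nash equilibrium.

A profile is a Nash equilibrium when each player is best-responding to the other.
Row's best responses — vs b1: a3 (payoff 4); vs b2: a2 (payoff 7).
Column's best responses — vs a1: b2 (payoff 5); vs a2: b1 (payoff 3); vs a3: b2 (payoff 6).
No cell has both players best-responding. For instance, Row's best reply to b1 is a3, but against a3 Column prefers b2 over b1.

None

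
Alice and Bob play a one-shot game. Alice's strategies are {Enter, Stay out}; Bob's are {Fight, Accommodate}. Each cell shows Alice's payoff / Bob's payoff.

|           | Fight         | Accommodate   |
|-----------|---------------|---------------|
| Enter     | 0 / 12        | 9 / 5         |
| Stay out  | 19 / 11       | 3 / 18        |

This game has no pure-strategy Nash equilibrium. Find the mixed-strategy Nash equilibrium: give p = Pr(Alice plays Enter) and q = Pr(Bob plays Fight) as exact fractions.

In a mixed NE each player is indifferent between their pure strategies, so the opponent's mix sets the indifference.
Bob indifferent between Fight and Accommodate: p·12 + (1−p)·11 = p·5 + (1−p)·18 ⟹ 11 + 1p = 18 + (-13)p ⟹ p = 1/2.
Alice indifferent between Enter and Stay out: q·0 + (1−q)·9 = q·19 + (1−q)·3 ⟹ 9 + (-9)q = 3 + 16q ⟹ q = 6/25.

p = 1/2, q = 6/25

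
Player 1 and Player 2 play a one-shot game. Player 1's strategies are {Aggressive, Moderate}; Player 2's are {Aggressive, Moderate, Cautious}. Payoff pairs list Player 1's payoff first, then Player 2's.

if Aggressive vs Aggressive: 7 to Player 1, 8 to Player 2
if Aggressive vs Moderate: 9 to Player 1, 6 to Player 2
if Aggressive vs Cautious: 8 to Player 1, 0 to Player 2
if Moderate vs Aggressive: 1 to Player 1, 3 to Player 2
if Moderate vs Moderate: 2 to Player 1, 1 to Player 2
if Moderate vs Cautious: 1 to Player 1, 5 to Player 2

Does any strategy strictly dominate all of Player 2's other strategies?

No strictly dominant strategy

Check whether one of Player 2's strategies beats all alternatives regardless of what the opponent does.
Aggressive is not dominant: against Moderate, Cautious gives 5 > 3.
Moderate is not dominant: against Aggressive, Aggressive gives 8 > 6.
Cautious is not dominant: against Aggressive, Aggressive gives 8 > 0.
No single strategy is best against every opponent action.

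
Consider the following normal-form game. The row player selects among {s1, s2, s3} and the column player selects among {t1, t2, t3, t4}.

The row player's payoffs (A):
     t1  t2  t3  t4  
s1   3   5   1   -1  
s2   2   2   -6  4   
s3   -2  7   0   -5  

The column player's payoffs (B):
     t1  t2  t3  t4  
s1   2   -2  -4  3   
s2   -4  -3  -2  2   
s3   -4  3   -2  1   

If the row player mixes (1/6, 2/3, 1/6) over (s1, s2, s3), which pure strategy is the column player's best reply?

Compute the column player's expected payoff from each pure strategy against the given mix.
t1: (1/6)·2 + (2/3)·(-4) + (1/6)·(-4) = -3
t2: (1/6)·(-2) + (2/3)·(-3) + (1/6)·3 = -11/6
t3: (1/6)·(-4) + (2/3)·(-2) + (1/6)·(-2) = -7/3
t4: (1/6)·3 + (2/3)·2 + (1/6)·1 = 2
Highest expected payoff is 2, from t4.

t4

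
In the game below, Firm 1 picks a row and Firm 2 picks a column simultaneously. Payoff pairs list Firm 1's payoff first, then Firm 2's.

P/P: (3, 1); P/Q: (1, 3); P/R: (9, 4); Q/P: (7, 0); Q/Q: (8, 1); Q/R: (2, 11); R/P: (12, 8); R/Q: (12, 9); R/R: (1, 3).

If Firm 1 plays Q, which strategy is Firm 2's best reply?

With Firm 1 fixed at Q, Firm 2's payoffs are: P → 0, Q → 1, R → 11.
The maximum is 11, achieved by R.

R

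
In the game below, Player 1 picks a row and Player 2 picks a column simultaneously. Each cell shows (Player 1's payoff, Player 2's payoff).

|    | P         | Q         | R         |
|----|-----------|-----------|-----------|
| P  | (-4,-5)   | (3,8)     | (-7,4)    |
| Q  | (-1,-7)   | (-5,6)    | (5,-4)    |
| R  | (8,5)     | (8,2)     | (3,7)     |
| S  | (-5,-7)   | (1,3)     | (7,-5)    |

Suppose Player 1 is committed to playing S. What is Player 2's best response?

With Player 1 fixed at S, Player 2's payoffs are: P → -7, Q → 3, R → -5.
The maximum is 3, achieved by Q.

Q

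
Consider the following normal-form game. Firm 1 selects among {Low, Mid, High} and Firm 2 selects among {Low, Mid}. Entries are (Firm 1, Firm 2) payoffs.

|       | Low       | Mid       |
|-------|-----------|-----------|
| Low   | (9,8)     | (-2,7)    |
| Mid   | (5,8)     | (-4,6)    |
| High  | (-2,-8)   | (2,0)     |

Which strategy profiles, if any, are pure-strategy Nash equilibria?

A profile is a Nash equilibrium when each player is best-responding to the other.
Firm 1's best responses — vs Low: Low (payoff 9); vs Mid: High (payoff 2).
Firm 2's best responses — vs Low: Low (payoff 8); vs Mid: Low (payoff 8); vs High: Mid (payoff 0).
Mutual best responses occur at (Low, Low) and (High, Mid); at each, neither player gains by switching.

(Low, Low) and (High, Mid)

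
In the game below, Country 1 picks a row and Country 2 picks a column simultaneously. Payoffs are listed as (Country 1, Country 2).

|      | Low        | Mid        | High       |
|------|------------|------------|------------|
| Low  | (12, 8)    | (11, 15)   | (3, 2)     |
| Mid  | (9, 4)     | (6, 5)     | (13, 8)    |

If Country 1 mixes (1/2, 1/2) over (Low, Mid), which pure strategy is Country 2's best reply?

Mid

Compute Country 2's expected payoff from each pure strategy against the given mix.
Low: (1/2)·8 + (1/2)·4 = 6
Mid: (1/2)·15 + (1/2)·5 = 10
High: (1/2)·2 + (1/2)·8 = 5
Highest expected payoff is 10, from Mid.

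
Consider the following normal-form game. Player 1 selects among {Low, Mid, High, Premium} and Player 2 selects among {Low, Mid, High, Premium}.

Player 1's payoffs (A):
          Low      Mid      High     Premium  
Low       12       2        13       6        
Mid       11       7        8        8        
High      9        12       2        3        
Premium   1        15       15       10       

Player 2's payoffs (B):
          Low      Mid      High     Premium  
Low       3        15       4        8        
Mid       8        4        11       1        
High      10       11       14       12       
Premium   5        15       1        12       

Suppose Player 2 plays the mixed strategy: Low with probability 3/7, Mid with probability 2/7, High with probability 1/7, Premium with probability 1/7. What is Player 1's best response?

Mid

Player 1's best reply maximizes expected payoff against the mix.
Low: (3/7)·12 + (2/7)·2 + (1/7)·13 + (1/7)·6 = 59/7
Mid: (3/7)·11 + (2/7)·7 + (1/7)·8 + (1/7)·8 = 9
High: (3/7)·9 + (2/7)·12 + (1/7)·2 + (1/7)·3 = 8
Premium: (3/7)·1 + (2/7)·15 + (1/7)·15 + (1/7)·10 = 58/7
Highest expected payoff is 9, from Mid.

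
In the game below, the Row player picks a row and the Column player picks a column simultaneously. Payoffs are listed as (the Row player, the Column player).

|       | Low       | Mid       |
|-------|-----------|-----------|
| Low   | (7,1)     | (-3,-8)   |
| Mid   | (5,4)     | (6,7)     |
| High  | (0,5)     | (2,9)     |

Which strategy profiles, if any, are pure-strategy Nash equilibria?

Check mutual best responses: a cell is a NE iff neither player can gain by unilaterally deviating.
The Row player's best responses — vs Low: Low (payoff 7); vs Mid: Mid (payoff 6).
The Column player's best responses — vs Low: Low (payoff 1); vs Mid: Mid (payoff 7); vs High: Mid (payoff 9).
Mutual best responses occur at (Low, Low) and (Mid, Mid); at each, neither player gains by switching.

(Low, Low) and (Mid, Mid)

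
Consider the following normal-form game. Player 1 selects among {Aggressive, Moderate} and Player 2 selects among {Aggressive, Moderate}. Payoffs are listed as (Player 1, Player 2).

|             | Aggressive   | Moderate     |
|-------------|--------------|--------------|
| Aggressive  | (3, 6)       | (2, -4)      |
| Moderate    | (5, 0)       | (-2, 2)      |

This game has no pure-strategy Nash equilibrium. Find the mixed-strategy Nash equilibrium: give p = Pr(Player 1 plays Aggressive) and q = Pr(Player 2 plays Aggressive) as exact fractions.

p = 1/6, q = 2/3

Each player's mixing probability is pinned down by making the *other* player indifferent.
Player 2 indifferent between Aggressive and Moderate: p·6 + (1−p)·0 = p·(-4) + (1−p)·2 ⟹ 0 + 6p = 2 + (-6)p ⟹ p = 1/6.
Player 1 indifferent between Aggressive and Moderate: q·3 + (1−q)·2 = q·5 + (1−q)·(-2) ⟹ 2 + 1q = (-2) + 7q ⟹ q = 2/3.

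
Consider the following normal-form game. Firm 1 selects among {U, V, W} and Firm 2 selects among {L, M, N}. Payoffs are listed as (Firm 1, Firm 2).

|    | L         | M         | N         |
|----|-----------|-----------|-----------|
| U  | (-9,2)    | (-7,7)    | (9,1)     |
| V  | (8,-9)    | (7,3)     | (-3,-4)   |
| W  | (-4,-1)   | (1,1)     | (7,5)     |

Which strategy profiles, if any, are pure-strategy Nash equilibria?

A profile is a Nash equilibrium when each player is best-responding to the other.
Firm 1's best responses — vs L: V (payoff 8); vs M: V (payoff 7); vs N: U (payoff 9).
Firm 2's best responses — vs U: M (payoff 7); vs V: M (payoff 3); vs W: N (payoff 5).
The only mutual best response is (V, M); neither player gains by switching there.

(V, M)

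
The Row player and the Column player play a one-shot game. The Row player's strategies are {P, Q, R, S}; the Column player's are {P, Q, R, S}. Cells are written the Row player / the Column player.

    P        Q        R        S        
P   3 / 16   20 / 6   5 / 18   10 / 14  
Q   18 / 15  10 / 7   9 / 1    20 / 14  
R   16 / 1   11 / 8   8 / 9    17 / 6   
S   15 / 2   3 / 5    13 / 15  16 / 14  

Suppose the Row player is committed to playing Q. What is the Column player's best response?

P

With the Row player fixed at Q, the Column player's payoffs are: P → 15, Q → 7, R → 1, S → 14.
The maximum is 15, achieved by P.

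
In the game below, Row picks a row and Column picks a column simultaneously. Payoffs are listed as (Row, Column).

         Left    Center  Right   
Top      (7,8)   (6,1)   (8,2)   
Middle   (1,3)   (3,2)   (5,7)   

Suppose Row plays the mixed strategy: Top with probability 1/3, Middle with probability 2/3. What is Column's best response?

Right

Column's best reply maximizes expected payoff against the mix.
Left: (1/3)·8 + (2/3)·3 = 14/3
Center: (1/3)·1 + (2/3)·2 = 5/3
Right: (1/3)·2 + (2/3)·7 = 16/3
Highest expected payoff is 16/3, from Right.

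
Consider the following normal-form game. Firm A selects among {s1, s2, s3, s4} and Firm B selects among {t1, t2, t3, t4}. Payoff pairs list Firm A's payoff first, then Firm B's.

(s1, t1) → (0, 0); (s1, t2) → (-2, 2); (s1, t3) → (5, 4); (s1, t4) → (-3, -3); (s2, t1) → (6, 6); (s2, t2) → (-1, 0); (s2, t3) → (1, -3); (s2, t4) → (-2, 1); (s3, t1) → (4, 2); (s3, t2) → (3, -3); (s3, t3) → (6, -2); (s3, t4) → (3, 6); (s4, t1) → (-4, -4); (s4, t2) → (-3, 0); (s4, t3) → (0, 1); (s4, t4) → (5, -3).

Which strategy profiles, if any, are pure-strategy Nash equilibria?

Check mutual best responses: a cell is a NE iff neither player can gain by unilaterally deviating.
Firm A's best responses — vs t1: s2 (payoff 6); vs t2: s3 (payoff 3); vs t3: s3 (payoff 6); vs t4: s4 (payoff 5).
Firm B's best responses — vs s1: t3 (payoff 4); vs s2: t1 (payoff 6); vs s3: t4 (payoff 6); vs s4: t3 (payoff 1).
The only mutual best response is (s2, t1); neither player gains by switching there.

(s2, t1)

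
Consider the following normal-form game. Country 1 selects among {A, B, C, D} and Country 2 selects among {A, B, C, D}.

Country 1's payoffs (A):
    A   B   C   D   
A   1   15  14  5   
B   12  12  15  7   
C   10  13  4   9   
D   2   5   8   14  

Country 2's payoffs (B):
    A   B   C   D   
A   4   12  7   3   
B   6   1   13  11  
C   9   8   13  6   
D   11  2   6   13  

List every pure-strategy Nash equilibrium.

A profile is a Nash equilibrium when each player is best-responding to the other.
Country 1's best responses — vs A: B (payoff 12); vs B: A (payoff 15); vs C: B (payoff 15); vs D: D (payoff 14).
Country 2's best responses — vs A: B (payoff 12); vs B: C (payoff 13); vs C: C (payoff 13); vs D: D (payoff 13).
Mutual best responses occur at (A, B), (B, C), and (D, D); at each, neither player gains by switching.

(A, B), (B, C), and (D, D)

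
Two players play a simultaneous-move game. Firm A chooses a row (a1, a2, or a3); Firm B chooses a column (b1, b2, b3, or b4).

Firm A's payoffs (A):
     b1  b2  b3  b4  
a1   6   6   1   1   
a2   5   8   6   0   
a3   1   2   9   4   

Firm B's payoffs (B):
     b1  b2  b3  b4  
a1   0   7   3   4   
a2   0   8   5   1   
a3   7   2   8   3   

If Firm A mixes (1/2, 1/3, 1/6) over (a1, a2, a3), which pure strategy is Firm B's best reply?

b2

Firm B's best reply maximizes expected payoff against the mix.
b1: (1/2)·0 + (1/3)·0 + (1/6)·7 = 7/6
b2: (1/2)·7 + (1/3)·8 + (1/6)·2 = 13/2
b3: (1/2)·3 + (1/3)·5 + (1/6)·8 = 9/2
b4: (1/2)·4 + (1/3)·1 + (1/6)·3 = 17/6
Highest expected payoff is 13/2, from b2.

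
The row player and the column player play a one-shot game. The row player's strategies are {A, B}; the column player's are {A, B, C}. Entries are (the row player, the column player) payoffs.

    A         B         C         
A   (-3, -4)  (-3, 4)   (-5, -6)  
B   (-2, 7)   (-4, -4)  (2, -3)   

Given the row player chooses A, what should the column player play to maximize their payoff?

B

With the row player fixed at A, the column player's payoffs are: A → -4, B → 4, C → -6.
The maximum is 4, achieved by B.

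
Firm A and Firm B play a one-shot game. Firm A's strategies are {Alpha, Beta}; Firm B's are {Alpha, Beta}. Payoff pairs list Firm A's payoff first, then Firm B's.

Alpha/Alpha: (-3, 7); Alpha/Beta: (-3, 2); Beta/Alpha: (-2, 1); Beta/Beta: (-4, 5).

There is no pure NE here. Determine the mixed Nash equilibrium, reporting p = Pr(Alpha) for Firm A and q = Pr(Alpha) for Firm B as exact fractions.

p = 4/9, q = 1/2

Each player's mixing probability is pinned down by making the *other* player indifferent.
Firm B indifferent between Alpha and Beta: p·7 + (1−p)·1 = p·2 + (1−p)·5 ⟹ 1 + 6p = 5 + (-3)p ⟹ p = 4/9.
Firm A indifferent between Alpha and Beta: q·(-3) + (1−q)·(-3) = q·(-2) + (1−q)·(-4) ⟹ (-3) + 0q = (-4) + 2q ⟹ q = 1/2.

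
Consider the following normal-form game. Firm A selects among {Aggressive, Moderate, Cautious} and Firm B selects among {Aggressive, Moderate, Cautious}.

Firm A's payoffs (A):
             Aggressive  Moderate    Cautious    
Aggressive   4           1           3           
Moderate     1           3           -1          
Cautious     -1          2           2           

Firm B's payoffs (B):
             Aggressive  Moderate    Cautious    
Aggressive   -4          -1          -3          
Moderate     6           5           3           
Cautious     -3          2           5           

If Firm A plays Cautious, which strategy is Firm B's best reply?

With Firm A fixed at Cautious, Firm B's payoffs are: Aggressive → -3, Moderate → 2, Cautious → 5.
The maximum is 5, achieved by Cautious.

Cautious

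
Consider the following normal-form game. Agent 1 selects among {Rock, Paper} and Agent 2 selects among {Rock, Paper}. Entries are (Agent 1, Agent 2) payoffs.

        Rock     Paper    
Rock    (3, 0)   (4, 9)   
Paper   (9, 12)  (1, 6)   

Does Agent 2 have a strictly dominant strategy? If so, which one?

Check whether one of Agent 2's strategies beats all alternatives regardless of what the opponent does.
Rock is not dominant: against Rock, Paper gives 9 > 0.
Paper is not dominant: against Paper, Rock gives 12 > 6.
No single strategy is best against every opponent action.

No strictly dominant strategy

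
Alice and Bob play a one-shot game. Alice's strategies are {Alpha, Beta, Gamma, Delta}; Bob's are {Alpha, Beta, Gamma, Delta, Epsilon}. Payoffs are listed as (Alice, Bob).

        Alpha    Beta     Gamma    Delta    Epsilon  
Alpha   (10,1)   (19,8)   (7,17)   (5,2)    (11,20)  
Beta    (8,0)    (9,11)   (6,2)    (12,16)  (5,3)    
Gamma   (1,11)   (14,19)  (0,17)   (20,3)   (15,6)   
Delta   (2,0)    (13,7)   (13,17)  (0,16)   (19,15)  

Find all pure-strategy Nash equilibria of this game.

Find each player's best response to every opponent strategy; NE are the intersections.
Alice's best responses — vs Alpha: Alpha (payoff 10); vs Beta: Alpha (payoff 19); vs Gamma: Delta (payoff 13); vs Delta: Gamma (payoff 20); vs Epsilon: Delta (payoff 19).
Bob's best responses — vs Alpha: Epsilon (payoff 20); vs Beta: Delta (payoff 16); vs Gamma: Beta (payoff 19); vs Delta: Gamma (payoff 17).
The only mutual best response is (Delta, Gamma); neither player gains by switching there.

(Delta, Gamma)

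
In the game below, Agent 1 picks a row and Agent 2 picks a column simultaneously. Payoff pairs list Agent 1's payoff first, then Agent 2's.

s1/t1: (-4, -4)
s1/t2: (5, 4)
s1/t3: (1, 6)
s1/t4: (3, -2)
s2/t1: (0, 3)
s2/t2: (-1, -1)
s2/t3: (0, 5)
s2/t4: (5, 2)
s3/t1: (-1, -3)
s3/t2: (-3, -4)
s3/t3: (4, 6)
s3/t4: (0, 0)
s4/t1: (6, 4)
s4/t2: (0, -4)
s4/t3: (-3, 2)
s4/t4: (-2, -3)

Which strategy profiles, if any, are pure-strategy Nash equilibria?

Check mutual best responses: a cell is a NE iff neither player can gain by unilaterally deviating.
Agent 1's best responses — vs t1: s4 (payoff 6); vs t2: s1 (payoff 5); vs t3: s3 (payoff 4); vs t4: s2 (payoff 5).
Agent 2's best responses — vs s1: t3 (payoff 6); vs s2: t3 (payoff 5); vs s3: t3 (payoff 6); vs s4: t1 (payoff 4).
Mutual best responses occur at (s3, t3) and (s4, t1); at each, neither player gains by switching.

(s3, t3) and (s4, t1)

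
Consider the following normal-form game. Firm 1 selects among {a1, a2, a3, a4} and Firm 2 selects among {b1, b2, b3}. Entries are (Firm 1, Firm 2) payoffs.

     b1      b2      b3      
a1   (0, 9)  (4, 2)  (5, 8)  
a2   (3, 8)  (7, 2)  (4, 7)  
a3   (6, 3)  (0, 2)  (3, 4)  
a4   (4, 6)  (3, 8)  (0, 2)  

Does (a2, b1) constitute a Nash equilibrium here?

No

Holding Firm 2 at b1: Firm 1 gets 3 from a2 but could get 6 by switching to a3. Firm 1 has a profitable deviation.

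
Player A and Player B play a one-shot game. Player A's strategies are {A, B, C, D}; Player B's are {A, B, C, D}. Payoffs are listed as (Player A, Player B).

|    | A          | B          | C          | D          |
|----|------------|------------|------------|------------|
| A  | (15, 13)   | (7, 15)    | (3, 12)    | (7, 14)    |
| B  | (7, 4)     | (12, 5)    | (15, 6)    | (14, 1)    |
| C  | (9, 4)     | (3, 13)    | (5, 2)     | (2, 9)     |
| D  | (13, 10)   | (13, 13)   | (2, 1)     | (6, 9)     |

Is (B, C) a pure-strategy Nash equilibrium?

Holding Player B at C: Player A gets 15 from B, versus 3 from A, 5 from C, 2 from D. No profitable deviation for Player A.
Holding Player A at B: Player B gets 6 from C, versus 4 from A, 5 from B, 1 from D. No profitable deviation for Player B either.

Yes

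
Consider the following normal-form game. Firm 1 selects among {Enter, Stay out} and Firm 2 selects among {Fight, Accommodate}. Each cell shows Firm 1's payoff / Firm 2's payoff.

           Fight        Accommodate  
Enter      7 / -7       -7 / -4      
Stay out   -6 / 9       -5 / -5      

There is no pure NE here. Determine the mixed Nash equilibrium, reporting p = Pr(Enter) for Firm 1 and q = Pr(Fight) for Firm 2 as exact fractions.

In a mixed NE each player is indifferent between their pure strategies, so the opponent's mix sets the indifference.
Firm 2 indifferent between Fight and Accommodate: p·(-7) + (1−p)·9 = p·(-4) + (1−p)·(-5) ⟹ 9 + (-16)p = (-5) + 1p ⟹ p = 14/17.
Firm 1 indifferent between Enter and Stay out: q·7 + (1−q)·(-7) = q·(-6) + (1−q)·(-5) ⟹ (-7) + 14q = (-5) + (-1)q ⟹ q = 2/15.

p = 14/17, q = 2/15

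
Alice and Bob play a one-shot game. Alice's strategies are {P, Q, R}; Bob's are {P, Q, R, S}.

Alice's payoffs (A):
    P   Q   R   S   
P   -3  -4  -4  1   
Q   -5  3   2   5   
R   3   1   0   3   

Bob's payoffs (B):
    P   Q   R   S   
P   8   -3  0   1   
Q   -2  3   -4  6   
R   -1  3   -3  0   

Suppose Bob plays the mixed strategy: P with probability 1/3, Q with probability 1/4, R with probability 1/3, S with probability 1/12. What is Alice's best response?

Alice's best reply maximizes expected payoff against the mix.
P: (1/3)·(-3) + (1/4)·(-4) + (1/3)·(-4) + (1/12)·1 = -13/4
Q: (1/3)·(-5) + (1/4)·3 + (1/3)·2 + (1/12)·5 = 1/6
R: (1/3)·3 + (1/4)·1 + (1/3)·0 + (1/12)·3 = 3/2
Highest expected payoff is 3/2, from R.

R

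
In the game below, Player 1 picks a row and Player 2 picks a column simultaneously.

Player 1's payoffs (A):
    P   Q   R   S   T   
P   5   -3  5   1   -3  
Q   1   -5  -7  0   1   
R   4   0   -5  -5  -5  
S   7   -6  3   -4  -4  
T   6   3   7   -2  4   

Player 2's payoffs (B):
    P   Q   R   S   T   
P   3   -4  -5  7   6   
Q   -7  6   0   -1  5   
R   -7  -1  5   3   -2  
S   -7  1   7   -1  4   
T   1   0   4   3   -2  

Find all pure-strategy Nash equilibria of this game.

(P, S) and (T, R)

A profile is a Nash equilibrium when each player is best-responding to the other.
Player 1's best responses — vs P: S (payoff 7); vs Q: T (payoff 3); vs R: T (payoff 7); vs S: P (payoff 1); vs T: T (payoff 4).
Player 2's best responses — vs P: S (payoff 7); vs Q: Q (payoff 6); vs R: R (payoff 5); vs S: R (payoff 7); vs T: R (payoff 4).
Mutual best responses occur at (P, S) and (T, R); at each, neither player gains by switching.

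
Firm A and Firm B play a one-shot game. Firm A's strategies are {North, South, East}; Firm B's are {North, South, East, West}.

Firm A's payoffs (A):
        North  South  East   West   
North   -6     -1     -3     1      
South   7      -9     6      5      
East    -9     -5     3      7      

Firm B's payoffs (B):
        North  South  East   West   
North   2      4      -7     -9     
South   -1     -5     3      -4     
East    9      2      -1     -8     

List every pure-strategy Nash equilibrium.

A profile is a Nash equilibrium when each player is best-responding to the other.
Firm A's best responses — vs North: South (payoff 7); vs South: North (payoff -1); vs East: South (payoff 6); vs West: East (payoff 7).
Firm B's best responses — vs North: South (payoff 4); vs South: East (payoff 3); vs East: North (payoff 9).
Mutual best responses occur at (North, South) and (South, East); at each, neither player gains by switching.

(North, South) and (South, East)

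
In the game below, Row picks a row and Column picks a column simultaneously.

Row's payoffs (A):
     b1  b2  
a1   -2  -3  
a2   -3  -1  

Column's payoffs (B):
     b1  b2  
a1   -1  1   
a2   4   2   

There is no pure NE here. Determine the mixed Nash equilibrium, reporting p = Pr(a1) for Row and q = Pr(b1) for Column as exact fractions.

In a mixed NE each player is indifferent between their pure strategies, so the opponent's mix sets the indifference.
Column indifferent between b1 and b2: p·(-1) + (1−p)·4 = p·1 + (1−p)·2 ⟹ 4 + (-5)p = 2 + (-1)p ⟹ p = 1/2.
Row indifferent between a1 and a2: q·(-2) + (1−q)·(-3) = q·(-3) + (1−q)·(-1) ⟹ (-3) + 1q = (-1) + (-2)q ⟹ q = 2/3.

p = 1/2, q = 2/3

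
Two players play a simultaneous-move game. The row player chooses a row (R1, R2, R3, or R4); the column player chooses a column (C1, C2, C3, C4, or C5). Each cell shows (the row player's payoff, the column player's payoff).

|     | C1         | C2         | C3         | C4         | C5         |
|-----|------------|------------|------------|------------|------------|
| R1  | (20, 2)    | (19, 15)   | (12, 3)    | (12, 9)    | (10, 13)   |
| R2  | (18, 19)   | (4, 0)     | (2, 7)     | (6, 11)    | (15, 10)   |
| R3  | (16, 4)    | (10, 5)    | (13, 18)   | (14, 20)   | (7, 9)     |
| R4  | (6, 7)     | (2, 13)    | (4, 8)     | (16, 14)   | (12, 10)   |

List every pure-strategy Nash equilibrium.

(R1, C2) and (R4, C4)

Find each player's best response to every opponent strategy; NE are the intersections.
The row player's best responses — vs C1: R1 (payoff 20); vs C2: R1 (payoff 19); vs C3: R3 (payoff 13); vs C4: R4 (payoff 16); vs C5: R2 (payoff 15).
The column player's best responses — vs R1: C2 (payoff 15); vs R2: C1 (payoff 19); vs R3: C4 (payoff 20); vs R4: C4 (payoff 14).
Mutual best responses occur at (R1, C2) and (R4, C4); at each, neither player gains by switching.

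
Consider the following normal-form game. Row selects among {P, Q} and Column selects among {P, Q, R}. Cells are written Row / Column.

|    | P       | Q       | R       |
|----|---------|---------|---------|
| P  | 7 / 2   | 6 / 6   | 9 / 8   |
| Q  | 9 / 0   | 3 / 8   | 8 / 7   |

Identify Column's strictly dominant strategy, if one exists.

None

Check whether one of Column's strategies beats all alternatives regardless of what the opponent does.
P is not dominant: against P, Q gives 6 > 2.
Q is not dominant: against P, R gives 8 > 6.
R is not dominant: against Q, Q gives 8 > 7.
No single strategy is best against every opponent action.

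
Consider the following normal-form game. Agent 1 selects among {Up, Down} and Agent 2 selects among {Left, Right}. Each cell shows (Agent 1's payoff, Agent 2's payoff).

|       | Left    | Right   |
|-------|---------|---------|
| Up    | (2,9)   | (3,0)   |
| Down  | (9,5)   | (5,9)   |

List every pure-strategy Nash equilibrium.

(Down, Right)

Check mutual best responses: a cell is a NE iff neither player can gain by unilaterally deviating.
Agent 1's best responses — vs Left: Down (payoff 9); vs Right: Down (payoff 5).
Agent 2's best responses — vs Up: Left (payoff 9); vs Down: Right (payoff 9).
The only mutual best response is (Down, Right); neither player gains by switching there.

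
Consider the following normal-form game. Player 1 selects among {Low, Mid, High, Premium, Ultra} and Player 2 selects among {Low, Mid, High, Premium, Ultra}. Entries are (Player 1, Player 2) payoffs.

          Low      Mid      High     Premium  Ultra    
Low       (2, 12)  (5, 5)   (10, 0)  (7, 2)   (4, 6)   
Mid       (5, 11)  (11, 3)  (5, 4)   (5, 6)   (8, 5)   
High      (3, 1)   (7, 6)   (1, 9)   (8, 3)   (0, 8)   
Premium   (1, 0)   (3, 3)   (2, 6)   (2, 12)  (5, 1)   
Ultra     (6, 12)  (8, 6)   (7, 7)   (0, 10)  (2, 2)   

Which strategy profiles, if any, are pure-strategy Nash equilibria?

(Ultra, Low)

A profile is a Nash equilibrium when each player is best-responding to the other.
Player 1's best responses — vs Low: Ultra (payoff 6); vs Mid: Mid (payoff 11); vs High: Low (payoff 10); vs Premium: High (payoff 8); vs Ultra: Mid (payoff 8).
Player 2's best responses — vs Low: Low (payoff 12); vs Mid: Low (payoff 11); vs High: High (payoff 9); vs Premium: Premium (payoff 12); vs Ultra: Low (payoff 12).
The only mutual best response is (Ultra, Low); neither player gains by switching there.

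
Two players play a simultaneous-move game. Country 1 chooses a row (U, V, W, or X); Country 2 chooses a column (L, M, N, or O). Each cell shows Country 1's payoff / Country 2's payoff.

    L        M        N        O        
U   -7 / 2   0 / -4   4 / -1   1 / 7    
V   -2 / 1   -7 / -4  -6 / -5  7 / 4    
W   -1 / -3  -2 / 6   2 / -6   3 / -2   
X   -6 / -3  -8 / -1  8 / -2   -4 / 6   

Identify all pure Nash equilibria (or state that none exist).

(V, O)

A profile is a Nash equilibrium when each player is best-responding to the other.
Country 1's best responses — vs L: W (payoff -1); vs M: U (payoff 0); vs N: X (payoff 8); vs O: V (payoff 7).
Country 2's best responses — vs U: O (payoff 7); vs V: O (payoff 4); vs W: M (payoff 6); vs X: O (payoff 6).
The only mutual best response is (V, O); neither player gains by switching there.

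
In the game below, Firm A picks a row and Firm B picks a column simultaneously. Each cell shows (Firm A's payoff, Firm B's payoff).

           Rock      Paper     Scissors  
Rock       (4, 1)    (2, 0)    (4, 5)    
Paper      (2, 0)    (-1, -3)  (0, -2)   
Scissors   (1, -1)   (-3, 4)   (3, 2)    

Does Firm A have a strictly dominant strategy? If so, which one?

A strategy is strictly dominant if it gives Firm A a strictly higher payoff than every other strategy, against every choice by the opponent.
Rock strictly dominates: vs Rock: 4 > each of {2, 1}; vs Paper: 2 > each of {-1, -3}; vs Scissors: 4 > each of {0, 3}.

Rock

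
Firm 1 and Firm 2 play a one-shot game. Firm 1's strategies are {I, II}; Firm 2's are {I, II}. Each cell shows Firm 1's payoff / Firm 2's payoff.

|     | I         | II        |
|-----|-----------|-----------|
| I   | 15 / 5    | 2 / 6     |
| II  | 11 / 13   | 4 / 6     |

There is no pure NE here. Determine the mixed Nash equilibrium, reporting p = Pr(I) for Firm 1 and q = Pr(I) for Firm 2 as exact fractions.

p = 7/8, q = 1/3

Each player's mixing probability is pinned down by making the *other* player indifferent.
Firm 2 indifferent between I and II: p·5 + (1−p)·13 = p·6 + (1−p)·6 ⟹ 13 + (-8)p = 6 + 0p ⟹ p = 7/8.
Firm 1 indifferent between I and II: q·15 + (1−q)·2 = q·11 + (1−q)·4 ⟹ 2 + 13q = 4 + 7q ⟹ q = 1/3.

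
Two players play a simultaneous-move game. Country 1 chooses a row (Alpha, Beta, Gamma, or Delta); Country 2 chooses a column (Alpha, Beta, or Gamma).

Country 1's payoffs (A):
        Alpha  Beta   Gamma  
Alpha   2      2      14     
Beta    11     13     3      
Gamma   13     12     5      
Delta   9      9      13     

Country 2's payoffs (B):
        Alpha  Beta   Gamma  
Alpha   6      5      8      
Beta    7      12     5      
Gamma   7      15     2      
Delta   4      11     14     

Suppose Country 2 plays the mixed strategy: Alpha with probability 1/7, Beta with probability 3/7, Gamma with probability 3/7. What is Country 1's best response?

Country 1's best reply maximizes expected payoff against the mix.
Alpha: (1/7)·2 + (3/7)·2 + (3/7)·14 = 50/7
Beta: (1/7)·11 + (3/7)·13 + (3/7)·3 = 59/7
Gamma: (1/7)·13 + (3/7)·12 + (3/7)·5 = 64/7
Delta: (1/7)·9 + (3/7)·9 + (3/7)·13 = 75/7
Highest expected payoff is 75/7, from Delta.

Delta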